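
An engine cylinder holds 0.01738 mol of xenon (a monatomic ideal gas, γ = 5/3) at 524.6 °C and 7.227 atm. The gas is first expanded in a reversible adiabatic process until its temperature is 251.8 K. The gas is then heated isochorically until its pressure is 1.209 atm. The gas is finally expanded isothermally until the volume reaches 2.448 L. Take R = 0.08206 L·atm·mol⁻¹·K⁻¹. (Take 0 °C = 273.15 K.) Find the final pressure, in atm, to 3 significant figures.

Convert: T₁ = 797.8 K.
From PV = nRT: V₁ = nRT₁/P₁ = 0.1574 L.
Reversible adiabatic, γ = 5/3: P₂ = P₁·(T₂/T₁)^(γ/(γ−1)) = 0.4045 atm; V₂ = V₁·(T₁/T₂)^(1/(γ−1)) = 0.8878 L.
Isochoric, so P/T is constant: V₃ = V₂; T₃ = T₂·(P₃/P₂) = 752.6 K.
Isothermal, so P V is constant: T₄ = T₃; P₄ = P₃·(V₃/V₄) = 0.4385 atm.

P₄ ≈ 0.438 atm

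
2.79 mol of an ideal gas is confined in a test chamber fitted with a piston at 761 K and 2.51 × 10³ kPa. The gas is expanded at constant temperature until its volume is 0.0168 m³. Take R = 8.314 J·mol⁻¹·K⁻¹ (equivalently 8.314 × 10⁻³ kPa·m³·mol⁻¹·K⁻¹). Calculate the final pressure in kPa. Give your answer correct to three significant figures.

From PV = nRT: V₁ = nRT₁/P₁ = 0.007033 m³.
T constant ⇒ Boyle's law P V = const: T₂ = T₁; P₂ = P₁·(V₁/V₂) = 1051 kPa.

P₂ ≈ 1.05e+03 kPa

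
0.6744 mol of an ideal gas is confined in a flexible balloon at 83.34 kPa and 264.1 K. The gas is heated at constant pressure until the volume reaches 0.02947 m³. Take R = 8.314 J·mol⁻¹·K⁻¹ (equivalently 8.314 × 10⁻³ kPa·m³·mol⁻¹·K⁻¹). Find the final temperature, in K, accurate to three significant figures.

From PV = nRT: V₁ = nRT₁/P₁ = 0.01777 m³.
P constant ⇒ V ∝ T: P₂ = P₁; T₂ = T₁·(V₂/V₁) = 438.0 K.

T₂ ≈ 438 K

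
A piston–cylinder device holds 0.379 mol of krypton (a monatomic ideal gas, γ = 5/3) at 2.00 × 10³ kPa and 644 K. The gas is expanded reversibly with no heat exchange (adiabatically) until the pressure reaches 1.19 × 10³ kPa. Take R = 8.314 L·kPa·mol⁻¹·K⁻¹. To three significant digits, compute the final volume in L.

V₂ ≈ 1.39 L

From PV = nRT: V₁ = nRT₁/P₁ = 1.015 L.
Reversible adiabatic, γ = 5/3: T₂ = T₁·(P₂/P₁)^((γ−1)/γ) = 523.2 K; V₂ = V₁·(P₁/P₂)^(1/γ) = 1.385 L.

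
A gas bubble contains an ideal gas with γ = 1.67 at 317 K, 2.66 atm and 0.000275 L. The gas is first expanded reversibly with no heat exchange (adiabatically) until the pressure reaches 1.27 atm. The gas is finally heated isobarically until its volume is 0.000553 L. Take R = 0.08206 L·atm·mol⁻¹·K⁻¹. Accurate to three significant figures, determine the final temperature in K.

Adiabatic (γ = 1.67), T V^(γ−1) and P V^γ constant: T₂ = T₁·(P₂/P₁)^((γ−1)/γ) = 235.6 K; V₂ = V₁·(P₁/P₂)^(1/γ) = 0.0004281 L.
P constant ⇒ V ∝ T: P₃ = P₂; T₃ = T₂·(V₃/V₂) = 304.4 K.

T₃ ≈ 304 K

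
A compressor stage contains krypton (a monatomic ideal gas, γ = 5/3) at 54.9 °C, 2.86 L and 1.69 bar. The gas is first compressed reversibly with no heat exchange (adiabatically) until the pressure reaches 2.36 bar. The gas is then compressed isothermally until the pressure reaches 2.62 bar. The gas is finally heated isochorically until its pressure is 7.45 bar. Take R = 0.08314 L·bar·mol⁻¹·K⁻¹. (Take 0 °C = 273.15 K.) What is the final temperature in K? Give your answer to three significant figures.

T₄ ≈ 1.07e+03 K

Convert: T₁ = 328.0 K.
Reversible adiabatic, γ = 5/3: T₂ = T₁·(P₂/P₁)^((γ−1)/γ) = 374.9 K; V₂ = V₁·(P₁/P₂)^(1/γ) = 2.341 L.
T constant ⇒ Boyle's law P V = const: T₃ = T₂; V₃ = V₂·(P₂/P₃) = 2.108 L.
Isochoric, so P/T is constant: V₄ = V₃; T₄ = T₃·(P₄/P₃) = 1066 K.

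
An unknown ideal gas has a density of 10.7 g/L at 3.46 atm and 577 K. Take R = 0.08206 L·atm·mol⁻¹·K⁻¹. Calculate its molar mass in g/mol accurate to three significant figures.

M ≈ 146 g/mol

ρ = PM/(RT) ⇒ M = ρRT/P = (10.7 × 0.08206 × 577.0) / 3.46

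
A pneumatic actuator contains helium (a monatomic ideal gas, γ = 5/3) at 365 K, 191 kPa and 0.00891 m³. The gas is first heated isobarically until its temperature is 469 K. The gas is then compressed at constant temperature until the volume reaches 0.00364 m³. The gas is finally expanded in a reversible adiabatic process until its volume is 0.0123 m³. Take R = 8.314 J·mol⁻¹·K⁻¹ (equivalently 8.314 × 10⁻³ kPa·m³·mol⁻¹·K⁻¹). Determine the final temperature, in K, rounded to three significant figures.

P constant ⇒ V ∝ T: P₂ = P₁; V₂ = V₁·(T₂/T₁) = 0.01145 m³.
Isothermal, so P V is constant: T₃ = T₂; P₃ = P₂·(V₂/V₃) = 600.7 kPa.
Adiabatic (γ = 5/3), T V^(γ−1) and P V^γ constant: T₄ = T₃·(V₃/V₄)^(γ−1) = 208.3 K; P₄ = P₃·(V₃/V₄)^γ = 78.95 kPa.

T₄ ≈ 208 K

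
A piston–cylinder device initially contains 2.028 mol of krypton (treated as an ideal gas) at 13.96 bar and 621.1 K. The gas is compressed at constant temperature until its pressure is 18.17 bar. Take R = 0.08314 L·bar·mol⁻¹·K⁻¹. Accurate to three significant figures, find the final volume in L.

From PV = nRT: V₁ = nRT₁/P₁ = 7.502 L.
Isothermal, so P V is constant: T₂ = T₁; V₂ = V₁·(P₁/P₂) = 5.763 L.

V₂ ≈ 5.76 L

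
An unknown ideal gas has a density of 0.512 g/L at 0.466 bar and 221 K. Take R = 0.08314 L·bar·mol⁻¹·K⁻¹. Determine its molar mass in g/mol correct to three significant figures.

ρ = PM/(RT) ⇒ M = ρRT/P = (0.512 × 0.08314 × 221.0) / 0.466

M ≈ 20.2 g/mol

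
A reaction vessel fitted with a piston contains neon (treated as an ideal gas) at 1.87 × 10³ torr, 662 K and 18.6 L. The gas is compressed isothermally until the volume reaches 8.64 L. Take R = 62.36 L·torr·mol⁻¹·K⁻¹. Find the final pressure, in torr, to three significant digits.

Isothermal, so P V is constant: T₂ = T₁; P₂ = P₁·(V₁/V₂) = 4026 torr.

P₂ ≈ 4.03e+03 torr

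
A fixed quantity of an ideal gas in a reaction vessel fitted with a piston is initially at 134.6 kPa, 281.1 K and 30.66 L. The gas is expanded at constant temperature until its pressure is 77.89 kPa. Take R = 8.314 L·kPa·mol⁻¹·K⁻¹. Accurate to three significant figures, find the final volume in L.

V₂ ≈ 53.0 L

T constant ⇒ Boyle's law P V = const: T₂ = T₁; V₂ = V₁·(P₁/P₂) = 52.98 L.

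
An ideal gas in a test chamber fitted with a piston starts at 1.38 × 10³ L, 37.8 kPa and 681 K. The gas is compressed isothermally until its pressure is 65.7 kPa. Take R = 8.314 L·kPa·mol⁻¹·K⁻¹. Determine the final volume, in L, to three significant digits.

T constant ⇒ Boyle's law P V = const: T₂ = T₁; V₂ = V₁·(P₁/P₂) = 794.0 L.

V₂ ≈ 794 L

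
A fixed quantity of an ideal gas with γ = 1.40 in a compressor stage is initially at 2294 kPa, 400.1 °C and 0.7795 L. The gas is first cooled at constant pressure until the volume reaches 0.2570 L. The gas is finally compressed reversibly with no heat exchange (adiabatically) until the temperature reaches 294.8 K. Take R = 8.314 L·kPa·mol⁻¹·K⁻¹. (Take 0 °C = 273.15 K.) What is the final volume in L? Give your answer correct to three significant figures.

Convert: T₁ = 673.2 K.
P constant ⇒ V ∝ T: P₂ = P₁; T₂ = T₁·(V₂/V₁) = 222.0 K.
Adiabatic (γ = 1.40), T V^(γ−1) and P V^γ constant: P₃ = P₂·(T₃/T₂)^(γ/(γ−1)) = 6193 kPa; V₃ = V₂·(T₂/T₃)^(1/(γ−1)) = 0.1264 L.

V₃ ≈ 0.126 L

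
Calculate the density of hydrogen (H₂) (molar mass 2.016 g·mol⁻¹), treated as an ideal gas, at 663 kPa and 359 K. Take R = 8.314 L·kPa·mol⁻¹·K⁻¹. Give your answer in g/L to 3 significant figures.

ρ ≈ 0.448 g/L

ρ = PM/(RT) = (663 × 2.016) / (8.314 × 359.0)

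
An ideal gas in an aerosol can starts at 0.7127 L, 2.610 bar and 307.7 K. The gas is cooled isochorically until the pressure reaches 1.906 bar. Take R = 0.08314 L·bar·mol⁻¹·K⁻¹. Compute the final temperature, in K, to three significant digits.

T₂ ≈ 225 K

Isochoric, so P/T is constant: V₂ = V₁; T₂ = T₁·(P₂/P₁) = 224.7 K.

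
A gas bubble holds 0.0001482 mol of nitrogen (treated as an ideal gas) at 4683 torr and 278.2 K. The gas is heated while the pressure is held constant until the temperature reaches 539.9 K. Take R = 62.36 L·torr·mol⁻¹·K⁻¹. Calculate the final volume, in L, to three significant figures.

From PV = nRT: V₁ = nRT₁/P₁ = 0.0005490 L.
Isobaric, so V/T is constant: P₂ = P₁; V₂ = V₁·(T₂/T₁) = 0.001065 L.

V₂ ≈ 0.00107 L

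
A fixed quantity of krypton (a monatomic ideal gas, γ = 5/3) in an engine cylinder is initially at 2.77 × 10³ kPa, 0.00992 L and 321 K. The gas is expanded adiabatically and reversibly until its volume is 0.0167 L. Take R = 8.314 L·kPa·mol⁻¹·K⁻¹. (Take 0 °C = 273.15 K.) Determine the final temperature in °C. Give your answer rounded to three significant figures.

Adiabatic (γ = 5/3), T V^(γ−1) and P V^γ constant: T₂ = T₁·(V₁/V₂)^(γ−1) = 226.8 K; P₂ = P₁·(V₁/V₂)^γ = 1163 kPa.

T₂ ≈ -46.3 °C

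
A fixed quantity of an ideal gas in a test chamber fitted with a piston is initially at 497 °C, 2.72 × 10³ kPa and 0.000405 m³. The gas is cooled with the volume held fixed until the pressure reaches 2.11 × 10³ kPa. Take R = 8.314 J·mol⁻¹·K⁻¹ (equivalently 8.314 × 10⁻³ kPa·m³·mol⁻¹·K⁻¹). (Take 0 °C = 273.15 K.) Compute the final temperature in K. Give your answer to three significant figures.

Convert: T₁ = 770.1 K.
Isochoric, so P/T is constant: V₂ = V₁; T₂ = T₁·(P₂/P₁) = 597.4 K.

T₂ ≈ 597 K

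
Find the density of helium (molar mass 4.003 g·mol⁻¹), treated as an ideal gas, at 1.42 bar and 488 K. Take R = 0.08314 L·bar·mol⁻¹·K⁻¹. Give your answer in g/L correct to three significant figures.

ρ ≈ 0.140 g/L

ρ = PM/(RT) = (1.42 × 4.003) / (0.08314 × 488.0)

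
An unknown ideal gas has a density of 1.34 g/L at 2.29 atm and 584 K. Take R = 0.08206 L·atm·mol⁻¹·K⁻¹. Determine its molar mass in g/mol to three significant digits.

M ≈ 28.0 g/mol

ρ = PM/(RT) ⇒ M = ρRT/P = (1.34 × 0.08206 × 584.0) / 2.29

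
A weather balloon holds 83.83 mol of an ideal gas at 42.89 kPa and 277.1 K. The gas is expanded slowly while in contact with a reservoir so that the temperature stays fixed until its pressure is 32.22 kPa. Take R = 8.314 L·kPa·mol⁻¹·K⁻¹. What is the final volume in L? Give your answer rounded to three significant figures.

V₂ ≈ 5.99e+03 L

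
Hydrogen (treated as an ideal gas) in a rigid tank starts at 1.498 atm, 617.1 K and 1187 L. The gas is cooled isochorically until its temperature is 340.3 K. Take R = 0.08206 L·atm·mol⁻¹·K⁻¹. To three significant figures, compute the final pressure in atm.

P₂ ≈ 0.826 atm

V constant ⇒ P ∝ T: V₂ = V₁; P₂ = P₁·(T₂/T₁) = 0.8261 atm.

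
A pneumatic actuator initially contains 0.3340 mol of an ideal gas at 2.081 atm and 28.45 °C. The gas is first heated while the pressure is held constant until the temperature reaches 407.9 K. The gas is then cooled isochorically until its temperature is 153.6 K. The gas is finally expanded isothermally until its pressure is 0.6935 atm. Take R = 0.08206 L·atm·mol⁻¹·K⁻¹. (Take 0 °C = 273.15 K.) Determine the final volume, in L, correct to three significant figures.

V₄ ≈ 6.07 L

Convert: T₁ = 301.6 K.
From PV = nRT: V₁ = nRT₁/P₁ = 3.972 L.
Isobaric, so V/T is constant: P₂ = P₁; V₂ = V₁·(T₂/T₁) = 5.372 L.
V constant ⇒ P ∝ T: V₃ = V₂; P₃ = P₂·(T₃/T₂) = 0.7836 atm.
T constant ⇒ Boyle's law P V = const: T₄ = T₃; V₄ = V₃·(P₃/P₄) = 6.070 L.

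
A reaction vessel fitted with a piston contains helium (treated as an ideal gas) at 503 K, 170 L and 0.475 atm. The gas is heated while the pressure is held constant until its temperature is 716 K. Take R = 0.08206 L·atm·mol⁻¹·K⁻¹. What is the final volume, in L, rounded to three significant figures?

V₂ ≈ 242 L

Isobaric, so V/T is constant: P₂ = P₁; V₂ = V₁·(T₂/T₁) = 242.0 L.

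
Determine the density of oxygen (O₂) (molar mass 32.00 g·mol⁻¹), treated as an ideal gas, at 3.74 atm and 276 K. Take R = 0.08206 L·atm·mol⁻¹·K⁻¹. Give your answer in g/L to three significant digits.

ρ = PM/(RT) = (3.74 × 32.00) / (0.08206 × 276.0)

ρ ≈ 5.28 g/L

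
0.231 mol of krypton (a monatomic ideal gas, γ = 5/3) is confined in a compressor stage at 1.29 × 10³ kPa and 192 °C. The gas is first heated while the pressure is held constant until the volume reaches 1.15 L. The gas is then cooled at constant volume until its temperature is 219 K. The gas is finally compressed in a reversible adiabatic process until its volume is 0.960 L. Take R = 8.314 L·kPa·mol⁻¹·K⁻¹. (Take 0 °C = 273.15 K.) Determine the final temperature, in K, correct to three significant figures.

Convert: T₁ = 465.1 K.
From PV = nRT: V₁ = nRT₁/P₁ = 0.6925 L.
Isobaric, so V/T is constant: P₂ = P₁; T₂ = T₁·(V₂/V₁) = 772.4 K.
Isochoric, so P/T is constant: V₃ = V₂; P₃ = P₂·(T₃/T₂) = 365.7 kPa.
Adiabatic (γ = 5/3), T V^(γ−1) and P V^γ constant: T₄ = T₃·(V₃/V₄)^(γ−1) = 247.0 K; P₄ = P₃·(V₃/V₄)^γ = 494.2 kPa.

T₄ ≈ 247 K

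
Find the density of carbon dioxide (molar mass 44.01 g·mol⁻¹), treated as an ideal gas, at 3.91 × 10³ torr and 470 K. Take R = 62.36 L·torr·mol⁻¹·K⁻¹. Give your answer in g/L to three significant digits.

ρ ≈ 5.87 g/L

ρ = PM/(RT) = (3.91e+03 × 44.01) / (62.36 × 470.0)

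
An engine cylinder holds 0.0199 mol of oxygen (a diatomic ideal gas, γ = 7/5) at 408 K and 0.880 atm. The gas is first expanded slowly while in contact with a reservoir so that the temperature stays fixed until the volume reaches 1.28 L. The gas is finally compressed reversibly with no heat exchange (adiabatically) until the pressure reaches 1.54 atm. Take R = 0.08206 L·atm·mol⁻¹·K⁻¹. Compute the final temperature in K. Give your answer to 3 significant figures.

From PV = nRT: V₁ = nRT₁/P₁ = 0.7571 L.
T constant ⇒ Boyle's law P V = const: T₂ = T₁; P₂ = P₁·(V₁/V₂) = 0.5205 atm.
Reversible adiabatic, γ = 7/5: T₃ = T₂·(P₃/P₂)^((γ−1)/γ) = 556.2 K; V₃ = V₂·(P₂/P₃)^(1/γ) = 0.5898 L.

T₃ ≈ 556 K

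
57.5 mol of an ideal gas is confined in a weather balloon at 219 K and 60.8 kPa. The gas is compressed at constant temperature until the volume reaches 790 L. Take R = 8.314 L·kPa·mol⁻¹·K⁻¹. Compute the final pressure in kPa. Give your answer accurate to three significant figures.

P₂ ≈ 133 kPa

From PV = nRT: V₁ = nRT₁/P₁ = 1722 L.
Isothermal, so P V is constant: T₂ = T₁; P₂ = P₁·(V₁/V₂) = 132.5 kPa.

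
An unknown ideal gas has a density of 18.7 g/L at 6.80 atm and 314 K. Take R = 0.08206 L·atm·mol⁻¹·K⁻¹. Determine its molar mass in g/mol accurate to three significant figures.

ρ = PM/(RT) ⇒ M = ρRT/P = (18.7 × 0.08206 × 314.0) / 6.80

M ≈ 70.9 g/mol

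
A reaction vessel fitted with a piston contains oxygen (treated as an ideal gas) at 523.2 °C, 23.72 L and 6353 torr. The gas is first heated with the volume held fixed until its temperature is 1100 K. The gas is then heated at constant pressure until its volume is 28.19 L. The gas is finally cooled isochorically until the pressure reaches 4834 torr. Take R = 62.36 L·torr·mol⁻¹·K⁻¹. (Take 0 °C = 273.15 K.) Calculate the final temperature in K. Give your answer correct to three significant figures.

T₄ ≈ 720 K

Convert: T₁ = 796.4 K.
Isochoric, so P/T is constant: V₂ = V₁; P₂ = P₁·(T₂/T₁) = 8775 torr.
P constant ⇒ V ∝ T: P₃ = P₂; T₃ = T₂·(V₃/V₂) = 1307 K.
V constant ⇒ P ∝ T: V₄ = V₃; T₄ = T₃·(P₄/P₃) = 720.1 K.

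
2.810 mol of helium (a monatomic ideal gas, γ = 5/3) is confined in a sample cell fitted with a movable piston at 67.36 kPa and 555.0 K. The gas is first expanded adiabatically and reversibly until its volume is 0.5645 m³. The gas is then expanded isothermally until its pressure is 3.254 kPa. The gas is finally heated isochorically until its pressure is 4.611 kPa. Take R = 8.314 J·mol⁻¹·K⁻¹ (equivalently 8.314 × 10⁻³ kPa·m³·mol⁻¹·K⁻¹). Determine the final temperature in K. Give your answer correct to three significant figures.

T₄ ≈ 384 K

From PV = nRT: V₁ = nRT₁/P₁ = 0.1925 m³.
Adiabatic (γ = 5/3), T V^(γ−1) and P V^γ constant: T₂ = T₁·(V₁/V₂)^(γ−1) = 270.9 K; P₂ = P₁·(V₁/V₂)^γ = 11.21 kPa.
Isothermal, so P V is constant: T₃ = T₂; V₃ = V₂·(P₂/P₃) = 1.945 m³.
Isochoric, so P/T is constant: V₄ = V₃; T₄ = T₃·(P₄/P₃) = 383.9 K.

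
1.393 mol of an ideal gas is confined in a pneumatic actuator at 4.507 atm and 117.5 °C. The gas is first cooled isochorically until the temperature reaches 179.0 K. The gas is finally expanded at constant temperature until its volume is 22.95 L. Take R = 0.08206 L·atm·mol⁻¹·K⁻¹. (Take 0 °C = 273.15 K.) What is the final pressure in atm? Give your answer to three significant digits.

Convert: T₁ = 390.6 K.
From PV = nRT: V₁ = nRT₁/P₁ = 9.908 L.
V constant ⇒ P ∝ T: V₂ = V₁; P₂ = P₁·(T₂/T₁) = 2.065 atm.
Isothermal, so P V is constant: T₃ = T₂; P₃ = P₂·(V₂/V₃) = 0.8916 atm.

P₃ ≈ 0.892 atm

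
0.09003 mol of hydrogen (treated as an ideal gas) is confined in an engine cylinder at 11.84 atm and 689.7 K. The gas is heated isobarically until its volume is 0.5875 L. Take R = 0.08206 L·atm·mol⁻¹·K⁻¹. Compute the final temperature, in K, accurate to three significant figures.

From PV = nRT: V₁ = nRT₁/P₁ = 0.4304 L.
P constant ⇒ V ∝ T: P₂ = P₁; T₂ = T₁·(V₂/V₁) = 941.5 K.

T₂ ≈ 942 K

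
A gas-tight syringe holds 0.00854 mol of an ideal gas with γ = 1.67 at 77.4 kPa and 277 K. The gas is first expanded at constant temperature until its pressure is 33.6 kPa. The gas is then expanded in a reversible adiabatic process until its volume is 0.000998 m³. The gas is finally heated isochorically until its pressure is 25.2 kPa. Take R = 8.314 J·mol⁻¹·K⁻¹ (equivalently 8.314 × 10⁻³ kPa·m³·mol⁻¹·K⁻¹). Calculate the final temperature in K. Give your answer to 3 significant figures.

T₄ ≈ 354 K

From PV = nRT: V₁ = nRT₁/P₁ = 0.0002541 m³.
Isothermal, so P V is constant: T₂ = T₁; V₂ = V₁·(P₁/P₂) = 0.0005853 m³.
Adiabatic (γ = 1.67), T V^(γ−1) and P V^γ constant: T₃ = T₂·(V₂/V₃)^(γ−1) = 193.7 K; P₃ = P₂·(V₂/V₃)^γ = 13.78 kPa.
V constant ⇒ P ∝ T: V₄ = V₃; T₄ = T₃·(P₄/P₃) = 354.2 K.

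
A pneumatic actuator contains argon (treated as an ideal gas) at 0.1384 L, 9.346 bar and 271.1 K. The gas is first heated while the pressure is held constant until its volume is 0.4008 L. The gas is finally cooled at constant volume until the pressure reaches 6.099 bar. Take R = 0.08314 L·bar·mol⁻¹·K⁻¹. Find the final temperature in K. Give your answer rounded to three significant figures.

Isobaric, so V/T is constant: P₂ = P₁; T₂ = T₁·(V₂/V₁) = 785.1 K.
V constant ⇒ P ∝ T: V₃ = V₂; T₃ = T₂·(P₃/P₂) = 512.3 K.

T₃ ≈ 512 K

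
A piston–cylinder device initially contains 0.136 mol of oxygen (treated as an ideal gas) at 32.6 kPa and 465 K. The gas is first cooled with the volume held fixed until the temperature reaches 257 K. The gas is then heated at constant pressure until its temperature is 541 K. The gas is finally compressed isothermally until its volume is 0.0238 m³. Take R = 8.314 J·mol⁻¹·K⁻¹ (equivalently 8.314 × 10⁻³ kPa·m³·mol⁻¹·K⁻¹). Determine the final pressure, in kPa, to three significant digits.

From PV = nRT: V₁ = nRT₁/P₁ = 0.01613 m³.
Isochoric, so P/T is constant: V₂ = V₁; P₂ = P₁·(T₂/T₁) = 18.02 kPa.
Isobaric, so V/T is constant: P₃ = P₂; V₃ = V₂·(T₃/T₂) = 0.03395 m³.
Isothermal, so P V is constant: T₄ = T₃; P₄ = P₃·(V₃/V₄) = 25.70 kPa.

P₄ ≈ 25.7 kPa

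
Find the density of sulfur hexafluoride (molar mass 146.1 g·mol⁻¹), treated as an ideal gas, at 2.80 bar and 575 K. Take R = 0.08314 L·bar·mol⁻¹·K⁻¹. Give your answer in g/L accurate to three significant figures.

ρ = PM/(RT) = (2.80 × 146.1) / (0.08314 × 575.0)

ρ ≈ 8.56 g/L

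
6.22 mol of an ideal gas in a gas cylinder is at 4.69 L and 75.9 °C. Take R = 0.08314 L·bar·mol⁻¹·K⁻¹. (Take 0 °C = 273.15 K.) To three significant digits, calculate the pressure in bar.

P ≈ 38.5 bar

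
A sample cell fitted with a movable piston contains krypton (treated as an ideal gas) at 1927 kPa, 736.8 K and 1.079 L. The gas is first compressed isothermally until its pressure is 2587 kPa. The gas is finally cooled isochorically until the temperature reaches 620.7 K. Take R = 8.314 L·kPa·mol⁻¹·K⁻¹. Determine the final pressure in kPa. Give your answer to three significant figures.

P₃ ≈ 2.18e+03 kPa

T constant ⇒ Boyle's law P V = const: T₂ = T₁; V₂ = V₁·(P₁/P₂) = 0.8037 L.
V constant ⇒ P ∝ T: V₃ = V₂; P₃ = P₂·(T₃/T₂) = 2179 kPa.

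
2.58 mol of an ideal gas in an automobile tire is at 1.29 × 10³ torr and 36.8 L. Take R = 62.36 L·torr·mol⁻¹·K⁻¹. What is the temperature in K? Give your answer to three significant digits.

T ≈ 295 K

PV = nRT ⇒ T = PV/(nR) = (1.29e+03 × 36.8) / (2.58 × 62.36)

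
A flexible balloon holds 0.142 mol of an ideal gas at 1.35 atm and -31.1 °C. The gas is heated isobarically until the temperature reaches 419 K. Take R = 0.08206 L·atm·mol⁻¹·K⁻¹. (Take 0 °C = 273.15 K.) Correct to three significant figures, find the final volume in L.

V₂ ≈ 3.62 L

Convert: T₁ = 242.0 K.
From PV = nRT: V₁ = nRT₁/P₁ = 2.089 L.
Isobaric, so V/T is constant: P₂ = P₁; V₂ = V₁·(T₂/T₁) = 3.617 L.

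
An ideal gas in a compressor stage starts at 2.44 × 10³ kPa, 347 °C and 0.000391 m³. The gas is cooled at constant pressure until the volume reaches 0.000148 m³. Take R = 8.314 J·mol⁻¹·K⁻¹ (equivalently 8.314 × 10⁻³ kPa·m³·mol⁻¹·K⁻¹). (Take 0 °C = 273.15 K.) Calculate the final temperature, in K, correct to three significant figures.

Convert: T₁ = 620.1 K.
P constant ⇒ V ∝ T: P₂ = P₁; T₂ = T₁·(V₂/V₁) = 234.7 K.

T₂ ≈ 235 K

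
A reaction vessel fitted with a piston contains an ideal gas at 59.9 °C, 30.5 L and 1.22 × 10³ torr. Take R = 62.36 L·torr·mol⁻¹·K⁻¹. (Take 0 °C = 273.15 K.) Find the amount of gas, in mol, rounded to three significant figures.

n ≈ 1.79 mol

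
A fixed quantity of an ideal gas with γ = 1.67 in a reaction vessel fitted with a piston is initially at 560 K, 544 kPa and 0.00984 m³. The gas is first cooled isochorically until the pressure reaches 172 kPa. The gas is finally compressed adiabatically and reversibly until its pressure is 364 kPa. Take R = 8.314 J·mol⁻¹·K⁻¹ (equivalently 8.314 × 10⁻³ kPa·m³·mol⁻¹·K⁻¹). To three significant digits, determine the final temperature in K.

T₃ ≈ 239 K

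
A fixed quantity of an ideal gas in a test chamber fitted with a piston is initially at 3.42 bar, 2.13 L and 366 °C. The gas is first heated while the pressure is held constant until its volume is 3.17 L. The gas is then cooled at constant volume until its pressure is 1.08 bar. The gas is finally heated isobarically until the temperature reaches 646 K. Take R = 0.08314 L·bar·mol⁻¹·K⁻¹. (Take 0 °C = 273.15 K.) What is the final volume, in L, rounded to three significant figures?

V₄ ≈ 6.82 L

Convert: T₁ = 639.1 K.
P constant ⇒ V ∝ T: P₂ = P₁; T₂ = T₁·(V₂/V₁) = 951.2 K.
V constant ⇒ P ∝ T: V₃ = V₂; T₃ = T₂·(P₃/P₂) = 300.4 K.
Isobaric, so V/T is constant: P₄ = P₃; V₄ = V₃·(T₄/T₃) = 6.817 L.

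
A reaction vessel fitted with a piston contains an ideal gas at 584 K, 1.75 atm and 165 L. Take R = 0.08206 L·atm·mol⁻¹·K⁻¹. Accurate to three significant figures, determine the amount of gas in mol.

n ≈ 6.03 mol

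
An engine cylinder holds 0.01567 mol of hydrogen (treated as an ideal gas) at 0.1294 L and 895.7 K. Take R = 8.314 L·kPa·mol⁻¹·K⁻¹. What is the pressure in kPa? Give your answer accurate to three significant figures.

P ≈ 902 kPa

PV = nRT ⇒ P = nRT/V = (0.01567 × 8.314 × 895.7) / 0.1294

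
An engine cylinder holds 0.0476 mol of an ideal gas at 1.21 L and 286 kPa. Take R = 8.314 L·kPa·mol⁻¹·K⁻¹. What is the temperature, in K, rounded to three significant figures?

T ≈ 874 K

PV = nRT ⇒ T = PV/(nR) = (286 × 1.21) / (0.0476 × 8.314)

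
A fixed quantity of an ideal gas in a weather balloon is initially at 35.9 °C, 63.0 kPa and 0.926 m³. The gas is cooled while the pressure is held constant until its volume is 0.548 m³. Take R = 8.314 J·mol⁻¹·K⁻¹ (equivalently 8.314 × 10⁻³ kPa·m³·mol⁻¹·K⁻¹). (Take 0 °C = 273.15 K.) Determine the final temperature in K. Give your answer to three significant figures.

Convert: T₁ = 309.0 K.
Isobaric, so V/T is constant: P₂ = P₁; T₂ = T₁·(V₂/V₁) = 182.9 K.

T₂ ≈ 183 K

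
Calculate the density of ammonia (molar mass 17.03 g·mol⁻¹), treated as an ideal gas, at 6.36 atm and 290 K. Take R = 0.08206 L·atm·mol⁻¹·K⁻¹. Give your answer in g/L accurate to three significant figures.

ρ ≈ 4.55 g/L

ρ = PM/(RT) = (6.36 × 17.03) / (0.08206 × 290.0)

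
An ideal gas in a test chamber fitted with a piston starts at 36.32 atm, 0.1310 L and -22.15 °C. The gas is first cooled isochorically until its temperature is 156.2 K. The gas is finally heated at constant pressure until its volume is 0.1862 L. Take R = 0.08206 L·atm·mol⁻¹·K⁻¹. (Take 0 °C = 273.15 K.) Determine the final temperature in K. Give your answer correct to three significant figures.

T₃ ≈ 222 K

Convert: T₁ = 251.0 K.
Isochoric, so P/T is constant: V₂ = V₁; P₂ = P₁·(T₂/T₁) = 22.60 atm.
P constant ⇒ V ∝ T: P₃ = P₂; T₃ = T₂·(V₃/V₂) = 222.0 K.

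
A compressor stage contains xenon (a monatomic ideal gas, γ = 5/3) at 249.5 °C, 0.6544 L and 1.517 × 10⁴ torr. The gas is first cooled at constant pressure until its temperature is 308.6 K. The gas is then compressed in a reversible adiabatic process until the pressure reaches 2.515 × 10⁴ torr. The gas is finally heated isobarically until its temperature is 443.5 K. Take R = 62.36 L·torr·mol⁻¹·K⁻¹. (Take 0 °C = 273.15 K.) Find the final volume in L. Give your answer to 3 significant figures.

V₄ ≈ 0.335 L

Convert: T₁ = 522.6 K.
Isobaric, so V/T is constant: P₂ = P₁; V₂ = V₁·(T₂/T₁) = 0.3864 L.
Reversible adiabatic, γ = 5/3: T₃ = T₂·(P₃/P₂)^((γ−1)/γ) = 377.8 K; V₃ = V₂·(P₂/P₃)^(1/γ) = 0.2853 L.
Isobaric, so V/T is constant: P₄ = P₃; V₄ = V₃·(T₄/T₃) = 0.3349 L.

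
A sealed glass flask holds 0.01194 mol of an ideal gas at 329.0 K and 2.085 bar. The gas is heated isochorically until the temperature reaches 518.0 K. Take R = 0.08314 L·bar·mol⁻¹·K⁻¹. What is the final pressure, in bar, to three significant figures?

P₂ ≈ 3.28 bar

From PV = nRT: V₁ = nRT₁/P₁ = 0.1566 L.
V constant ⇒ P ∝ T: V₂ = V₁; P₂ = P₁·(T₂/T₁) = 3.283 bar.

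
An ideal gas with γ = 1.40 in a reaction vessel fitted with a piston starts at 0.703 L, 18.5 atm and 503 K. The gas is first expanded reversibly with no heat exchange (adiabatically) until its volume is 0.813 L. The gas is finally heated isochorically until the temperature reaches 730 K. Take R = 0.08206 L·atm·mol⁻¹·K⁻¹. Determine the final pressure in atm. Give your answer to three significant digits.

P₃ ≈ 23.2 atm

Reversible adiabatic, γ = 1.40: T₂ = T₁·(V₁/V₂)^(γ−1) = 474.6 K; P₂ = P₁·(V₁/V₂)^γ = 15.09 atm.
V constant ⇒ P ∝ T: V₃ = V₂; P₃ = P₂·(T₃/T₂) = 23.22 atm.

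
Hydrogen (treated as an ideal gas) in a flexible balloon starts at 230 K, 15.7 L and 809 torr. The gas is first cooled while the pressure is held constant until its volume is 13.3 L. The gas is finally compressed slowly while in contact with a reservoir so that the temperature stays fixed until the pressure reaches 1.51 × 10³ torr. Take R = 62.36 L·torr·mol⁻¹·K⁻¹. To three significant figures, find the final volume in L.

P constant ⇒ V ∝ T: P₂ = P₁; T₂ = T₁·(V₂/V₁) = 194.8 K.
T constant ⇒ Boyle's law P V = const: T₃ = T₂; V₃ = V₂·(P₂/P₃) = 7.126 L.

V₃ ≈ 7.13 L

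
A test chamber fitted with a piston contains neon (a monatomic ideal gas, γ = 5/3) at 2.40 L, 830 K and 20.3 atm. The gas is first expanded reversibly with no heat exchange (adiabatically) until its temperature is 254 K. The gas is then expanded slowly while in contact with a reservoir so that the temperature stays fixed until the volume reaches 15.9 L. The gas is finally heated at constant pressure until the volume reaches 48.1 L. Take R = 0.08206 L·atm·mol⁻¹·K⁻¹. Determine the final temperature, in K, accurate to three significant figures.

Adiabatic (γ = 5/3), T V^(γ−1) and P V^γ constant: P₂ = P₁·(T₂/T₁)^(γ/(γ−1)) = 1.052 atm; V₂ = V₁·(T₁/T₂)^(1/(γ−1)) = 14.18 L.
Isothermal, so P V is constant: T₃ = T₂; P₃ = P₂·(V₂/V₃) = 0.9377 atm.
P constant ⇒ V ∝ T: P₄ = P₃; T₄ = T₃·(V₄/V₃) = 768.4 K.

T₄ ≈ 768 K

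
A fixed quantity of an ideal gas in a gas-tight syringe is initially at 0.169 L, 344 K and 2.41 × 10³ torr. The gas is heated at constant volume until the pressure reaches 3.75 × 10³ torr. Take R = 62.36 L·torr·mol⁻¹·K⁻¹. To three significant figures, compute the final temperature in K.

T₂ ≈ 535 K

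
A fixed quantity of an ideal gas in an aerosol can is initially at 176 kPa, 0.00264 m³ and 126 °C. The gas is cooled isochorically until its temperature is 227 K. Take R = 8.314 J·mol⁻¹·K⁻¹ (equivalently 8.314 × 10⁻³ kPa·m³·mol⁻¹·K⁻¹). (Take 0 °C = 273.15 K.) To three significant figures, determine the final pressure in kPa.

P₂ ≈ 100 kPa

Convert: T₁ = 399.1 K.
Isochoric, so P/T is constant: V₂ = V₁; P₂ = P₁·(T₂/T₁) = 100.1 kPa.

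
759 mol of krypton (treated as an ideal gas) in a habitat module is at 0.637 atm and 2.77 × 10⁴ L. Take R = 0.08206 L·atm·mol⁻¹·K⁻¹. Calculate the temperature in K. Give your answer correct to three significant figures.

PV = nRT ⇒ T = PV/(nR) = (0.637 × 2.77e+04) / (759 × 0.08206)

T ≈ 283 K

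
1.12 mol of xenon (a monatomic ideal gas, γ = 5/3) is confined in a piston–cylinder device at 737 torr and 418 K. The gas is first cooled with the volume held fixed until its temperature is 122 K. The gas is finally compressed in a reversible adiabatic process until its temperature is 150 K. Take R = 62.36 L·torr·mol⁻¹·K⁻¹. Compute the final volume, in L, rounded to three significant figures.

From PV = nRT: V₁ = nRT₁/P₁ = 39.61 L.
Isochoric, so P/T is constant: V₂ = V₁; P₂ = P₁·(T₂/T₁) = 215.1 torr.
Adiabatic (γ = 5/3), T V^(γ−1) and P V^γ constant: P₃ = P₂·(T₃/T₂)^(γ/(γ−1)) = 360.6 torr; V₃ = V₂·(T₂/T₃)^(1/(γ−1)) = 29.06 L.

V₃ ≈ 29.1 L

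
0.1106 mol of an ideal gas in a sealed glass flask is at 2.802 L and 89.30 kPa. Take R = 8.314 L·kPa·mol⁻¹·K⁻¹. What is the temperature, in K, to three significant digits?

PV = nRT ⇒ T = PV/(nR) = (89.30 × 2.802) / (0.1106 × 8.314)

T ≈ 272 K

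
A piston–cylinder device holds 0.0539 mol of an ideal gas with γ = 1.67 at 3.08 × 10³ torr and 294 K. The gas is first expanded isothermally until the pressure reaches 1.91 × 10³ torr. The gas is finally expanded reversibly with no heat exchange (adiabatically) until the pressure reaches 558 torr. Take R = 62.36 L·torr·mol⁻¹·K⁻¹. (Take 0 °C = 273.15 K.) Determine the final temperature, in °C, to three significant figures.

From PV = nRT: V₁ = nRT₁/P₁ = 0.3208 L.
T constant ⇒ Boyle's law P V = const: T₂ = T₁; V₂ = V₁·(P₁/P₂) = 0.5174 L.
Adiabatic (γ = 1.67), T V^(γ−1) and P V^γ constant: T₃ = T₂·(P₃/P₂)^((γ−1)/γ) = 179.5 K; V₃ = V₂·(P₂/P₃)^(1/γ) = 1.081 L.

T₃ ≈ -93.7 °C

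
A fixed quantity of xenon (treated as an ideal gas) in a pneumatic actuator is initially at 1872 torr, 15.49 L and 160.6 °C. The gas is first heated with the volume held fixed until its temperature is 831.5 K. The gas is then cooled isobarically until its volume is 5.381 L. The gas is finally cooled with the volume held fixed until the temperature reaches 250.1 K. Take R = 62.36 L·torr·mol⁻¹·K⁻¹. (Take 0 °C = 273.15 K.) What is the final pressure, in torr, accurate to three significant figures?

P₄ ≈ 3.11e+03 torr

Convert: T₁ = 433.8 K.
V constant ⇒ P ∝ T: V₂ = V₁; P₂ = P₁·(T₂/T₁) = 3589 torr.
Isobaric, so V/T is constant: P₃ = P₂; T₃ = T₂·(V₃/V₂) = 288.9 K.
Isochoric, so P/T is constant: V₄ = V₃; P₄ = P₃·(T₄/T₃) = 3107 torr.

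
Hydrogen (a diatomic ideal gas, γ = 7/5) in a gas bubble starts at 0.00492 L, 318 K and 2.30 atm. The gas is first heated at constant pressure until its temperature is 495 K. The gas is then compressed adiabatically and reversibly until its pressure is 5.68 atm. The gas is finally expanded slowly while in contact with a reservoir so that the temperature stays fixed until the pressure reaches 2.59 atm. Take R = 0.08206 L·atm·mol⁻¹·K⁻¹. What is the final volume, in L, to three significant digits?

V₄ ≈ 0.00881 L

Isobaric, so V/T is constant: P₂ = P₁; V₂ = V₁·(T₂/T₁) = 0.007658 L.
Reversible adiabatic, γ = 7/5: T₃ = T₂·(P₃/P₂)^((γ−1)/γ) = 640.9 K; V₃ = V₂·(P₂/P₃)^(1/γ) = 0.004015 L.
T constant ⇒ Boyle's law P V = const: T₄ = T₃; V₄ = V₃·(P₃/P₄) = 0.008805 L.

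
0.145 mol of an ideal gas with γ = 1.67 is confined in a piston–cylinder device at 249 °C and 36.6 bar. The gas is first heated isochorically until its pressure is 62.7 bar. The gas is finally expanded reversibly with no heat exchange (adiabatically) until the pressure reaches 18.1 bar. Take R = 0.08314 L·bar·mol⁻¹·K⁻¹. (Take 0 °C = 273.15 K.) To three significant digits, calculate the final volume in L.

V₃ ≈ 0.362 L

Convert: T₁ = 522.1 K.
From PV = nRT: V₁ = nRT₁/P₁ = 0.1720 L.
V constant ⇒ P ∝ T: V₂ = V₁; T₂ = T₁·(P₂/P₁) = 894.5 K.
Adiabatic (γ = 1.67), T V^(γ−1) and P V^γ constant: T₃ = T₂·(P₃/P₂)^((γ−1)/γ) = 543.4 K; V₃ = V₂·(P₂/P₃)^(1/γ) = 0.3619 L.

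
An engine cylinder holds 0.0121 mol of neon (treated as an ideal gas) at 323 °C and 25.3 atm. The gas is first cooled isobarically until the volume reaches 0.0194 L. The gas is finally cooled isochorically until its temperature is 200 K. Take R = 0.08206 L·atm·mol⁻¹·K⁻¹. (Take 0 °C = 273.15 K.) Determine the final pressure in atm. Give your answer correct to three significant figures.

P₃ ≈ 10.2 atm

Convert: T₁ = 596.1 K.
From PV = nRT: V₁ = nRT₁/P₁ = 0.02340 L.
Isobaric, so V/T is constant: P₂ = P₁; T₂ = T₁·(V₂/V₁) = 494.3 K.
Isochoric, so P/T is constant: V₃ = V₂; P₃ = P₂·(T₃/T₂) = 10.24 atm.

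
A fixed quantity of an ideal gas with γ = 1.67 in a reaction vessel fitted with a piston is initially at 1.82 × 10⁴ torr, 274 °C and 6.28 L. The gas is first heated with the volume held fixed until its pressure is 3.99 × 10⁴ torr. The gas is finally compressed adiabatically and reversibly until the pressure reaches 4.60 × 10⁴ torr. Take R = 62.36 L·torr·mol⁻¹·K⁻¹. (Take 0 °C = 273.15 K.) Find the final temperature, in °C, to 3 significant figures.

T₃ ≈ 997 °C

Convert: T₁ = 547.1 K.
V constant ⇒ P ∝ T: V₂ = V₁; T₂ = T₁·(P₂/P₁) = 1200 K.
Reversible adiabatic, γ = 1.67: T₃ = T₂·(P₃/P₂)^((γ−1)/γ) = 1270 K; V₃ = V₂·(P₂/P₃)^(1/γ) = 5.767 L.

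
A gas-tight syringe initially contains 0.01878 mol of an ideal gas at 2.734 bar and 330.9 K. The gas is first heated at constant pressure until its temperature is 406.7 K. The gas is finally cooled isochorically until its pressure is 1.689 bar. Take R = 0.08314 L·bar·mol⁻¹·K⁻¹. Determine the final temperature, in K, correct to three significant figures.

From PV = nRT: V₁ = nRT₁/P₁ = 0.1890 L.
Isobaric, so V/T is constant: P₂ = P₁; V₂ = V₁·(T₂/T₁) = 0.2323 L.
Isochoric, so P/T is constant: V₃ = V₂; T₃ = T₂·(P₃/P₂) = 251.2 K.

T₃ ≈ 251 K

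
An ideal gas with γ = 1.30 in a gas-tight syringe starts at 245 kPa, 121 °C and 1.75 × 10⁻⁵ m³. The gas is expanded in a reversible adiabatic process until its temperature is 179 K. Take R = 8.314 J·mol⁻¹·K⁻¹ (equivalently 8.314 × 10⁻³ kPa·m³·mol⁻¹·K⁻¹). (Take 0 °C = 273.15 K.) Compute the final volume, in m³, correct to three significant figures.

V₂ ≈ 0.000243 m³

Convert: T₁ = 394.1 K.
Reversible adiabatic, γ = 1.30: P₂ = P₁·(T₂/T₁)^(γ/(γ−1)) = 8.011 kPa; V₂ = V₁·(T₁/T₂)^(1/(γ−1)) = 0.0002431 m³.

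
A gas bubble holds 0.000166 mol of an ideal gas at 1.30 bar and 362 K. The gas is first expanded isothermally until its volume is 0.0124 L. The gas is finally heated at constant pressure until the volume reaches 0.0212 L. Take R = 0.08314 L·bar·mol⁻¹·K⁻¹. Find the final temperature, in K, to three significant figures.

T₃ ≈ 619 K

From PV = nRT: V₁ = nRT₁/P₁ = 0.003843 L.
T constant ⇒ Boyle's law P V = const: T₂ = T₁; P₂ = P₁·(V₁/V₂) = 0.4029 bar.
P constant ⇒ V ∝ T: P₃ = P₂; T₃ = T₂·(V₃/V₂) = 618.9 K.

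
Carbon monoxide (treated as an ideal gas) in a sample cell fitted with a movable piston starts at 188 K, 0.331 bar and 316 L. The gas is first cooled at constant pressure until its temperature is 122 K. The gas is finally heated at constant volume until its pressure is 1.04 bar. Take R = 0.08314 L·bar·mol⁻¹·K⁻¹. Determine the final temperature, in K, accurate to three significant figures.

T₃ ≈ 383 K

Isobaric, so V/T is constant: P₂ = P₁; V₂ = V₁·(T₂/T₁) = 205.1 L.
Isochoric, so P/T is constant: V₃ = V₂; T₃ = T₂·(P₃/P₂) = 383.3 K.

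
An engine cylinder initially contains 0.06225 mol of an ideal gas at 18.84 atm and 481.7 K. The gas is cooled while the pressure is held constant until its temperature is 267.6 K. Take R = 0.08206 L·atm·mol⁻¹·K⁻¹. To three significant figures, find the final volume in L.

V₂ ≈ 0.0726 L

From PV = nRT: V₁ = nRT₁/P₁ = 0.1306 L.
P constant ⇒ V ∝ T: P₂ = P₁; V₂ = V₁·(T₂/T₁) = 0.07256 L.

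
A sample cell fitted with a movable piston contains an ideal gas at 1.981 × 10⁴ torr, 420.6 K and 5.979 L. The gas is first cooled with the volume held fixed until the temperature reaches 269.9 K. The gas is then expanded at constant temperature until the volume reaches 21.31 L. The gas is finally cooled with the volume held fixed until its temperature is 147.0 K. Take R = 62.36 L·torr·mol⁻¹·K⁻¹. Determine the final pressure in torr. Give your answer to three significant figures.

P₄ ≈ 1.94e+03 torr

V constant ⇒ P ∝ T: V₂ = V₁; P₂ = P₁·(T₂/T₁) = 1.271e+04 torr.
Isothermal, so P V is constant: T₃ = T₂; P₃ = P₂·(V₂/V₃) = 3567 torr.
V constant ⇒ P ∝ T: V₄ = V₃; P₄ = P₃·(T₄/T₃) = 1943 torr.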